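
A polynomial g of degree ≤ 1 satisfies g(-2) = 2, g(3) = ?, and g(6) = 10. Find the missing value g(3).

The 2 known points determine the degree-1 polynomial uniquely.
Write g(u) = au + b. Substituting each data point gives a linear system:
  -2a + b = 2
  6a + b = 10
Solving the system yields a = 1, b = 4.
So g(u) = u + 4.
Then g(3) = 7.

7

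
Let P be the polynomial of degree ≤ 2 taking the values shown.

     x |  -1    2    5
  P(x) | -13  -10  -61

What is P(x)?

Write P(x) = ax^2 + bx + c. Substituting each data point gives a linear system:
  a - b + c = -13
  4a + 2b + c = -10
  25a + 5b + c = -61
Solving the system yields a = -3, b = 4, c = -6.
So P(x) = -3x² + 4x - 6.
Check: P(-1) = -13. ✓

P(x) = -3x^2 + 4x - 6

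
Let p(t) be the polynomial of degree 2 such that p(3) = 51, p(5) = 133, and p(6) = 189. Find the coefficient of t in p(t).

1

Write p(t) = at^2 + bt + c. Substituting each data point gives a linear system:
  9a + 3b + c = 51
  25a + 5b + c = 133
  36a + 6b + c = 189
Solving the system yields a = 5, b = 1, c = 3.
So p(t) = 5t^2 + t + 3.
The coefficient of t is 1.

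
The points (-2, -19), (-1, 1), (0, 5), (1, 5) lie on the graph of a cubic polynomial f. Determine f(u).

f(u) = 2u^3 - 2u^2 + 5

Using the Lagrange interpolation formula with nodes -2, -1, 0, 1:
  L_0(u) = (u + 1)u(u - 1) / -6
  L_1(u) = (u + 2)u(u - 1) / 2
  L_2(u) = (u + 2)(u + 1)(u - 1) / -2
  L_3(u) = (u + 2)(u + 1)u / 6
Then f(u) = -19·L_0(u) + 1·L_1(u) + 5·L_2(u) + 5·L_3(u).
Expanding and collecting terms gives f(u) = 2u³ - 2u² + 5.
Check: f(0) = 5. ✓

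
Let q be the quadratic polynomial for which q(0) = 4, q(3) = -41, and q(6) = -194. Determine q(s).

q(s) = -6s^2 + 3s + 4

Write q(s) = as^2 + bs + c. Substituting each data point gives a linear system:
  c = 4
  9a + 3b + c = -41
  36a + 6b + c = -194
Solving the system yields a = -6, b = 3, c = 4.
So q(s) = -6s² + 3s + 4.
Check: q(6) = -194. ✓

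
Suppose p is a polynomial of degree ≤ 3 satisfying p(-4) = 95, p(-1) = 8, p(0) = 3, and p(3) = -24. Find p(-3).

48

Write p(t) = at^3 + bt^2 + ct + d. Substituting each data point gives a linear system:
  -64a + 16b - 4c + d = 95
  -a + b - c + d = 8
  d = 3
  27a + 9b + 3c + d = -24
Solving the system yields a = -1, b = 1, c = -3, d = 3.
So p(t) = -t³ + t² - 3t + 3.
Then p(-3) = 48.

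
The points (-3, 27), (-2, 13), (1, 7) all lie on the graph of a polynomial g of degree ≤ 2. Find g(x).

Write g(x) = ax^2 + bx + c. Substituting each data point gives a linear system:
  9a - 3b + c = 27
  4a - 2b + c = 13
  a + b + c = 7
Solving the system yields a = 3, b = 1, c = 3.
So g(x) = 3x^2 + x + 3.
Check: g(-3) = 27. ✓

g(x) = 3x^2 + x + 3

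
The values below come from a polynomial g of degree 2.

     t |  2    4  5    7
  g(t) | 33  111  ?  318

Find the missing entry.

168

The 3 known points determine the degree-2 polynomial uniquely.
Write g(t) = at^2 + bt + c. Substituting each data point gives a linear system:
  4a + 2b + c = 33
  16a + 4b + c = 111
  49a + 7b + c = 318
Solving the system yields a = 6, b = 3, c = 3.
So g(t) = 6t^2 + 3t + 3.
Then g(5) = 168.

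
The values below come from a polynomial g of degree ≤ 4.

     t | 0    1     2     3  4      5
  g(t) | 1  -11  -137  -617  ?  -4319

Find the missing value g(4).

-1835

The 5 known points determine the degree-4 polynomial uniquely.
Write g(t) = at^4 + bt^3 + ct^2 + dt + e. Substituting each data point gives a linear system:
  e = 1
  a + b + c + d + e = -11
  16a + 8b + 4c + 2d + e = -137
  81a + 27b + 9c + 3d + e = -617
  625a + 125b + 25c + 5d + e = -4319
Solving the system yields a = -6, b = -4, c = -3, d = 1, e = 1.
So g(t) = -6t⁴ - 4t³ - 3t² + t + 1.
Then g(4) = -1835.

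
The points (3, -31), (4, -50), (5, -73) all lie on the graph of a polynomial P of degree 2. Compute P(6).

Write P(u) = au^2 + bu + c. Substituting each data point gives a linear system:
  9a + 3b + c = -31
  16a + 4b + c = -50
  25a + 5b + c = -73
Solving the system yields a = -2, b = -5, c = 2.
So P(u) = -2u² - 5u + 2.
Then P(6) = -100.

-100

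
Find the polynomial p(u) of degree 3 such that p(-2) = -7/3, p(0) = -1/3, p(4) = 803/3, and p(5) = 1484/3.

Write p(u) = au^3 + bu^2 + cu + d. Substituting each data point gives a linear system:
  -8a + 4b - 2c + d = -7/3
  d = -1/3
  64a + 16b + 4c + d = 803/3
  125a + 25b + 5c + d = 1484/3
Solving the system yields a = 3, b = 5, c = -1, d = -1/3.
So p(u) = 3u³ + 5u² - u - 1/3.
Check: p(0) = -1/3. ✓

p(u) = 3u^3 + 5u^2 - u - 1/3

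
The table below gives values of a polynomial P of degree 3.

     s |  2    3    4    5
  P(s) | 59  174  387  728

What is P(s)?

P(s) = 5s^3 + 4s^2 + 3

Write P(s) = as^3 + bs^2 + cs + d. Substituting each data point gives a linear system:
  8a + 4b + 2c + d = 59
  27a + 9b + 3c + d = 174
  64a + 16b + 4c + d = 387
  125a + 25b + 5c + d = 728
Solving the system yields a = 5, b = 4, c = 0, d = 3.
So P(s) = 5s^3 + 4s^2 + 3.
Check: P(2) = 59. ✓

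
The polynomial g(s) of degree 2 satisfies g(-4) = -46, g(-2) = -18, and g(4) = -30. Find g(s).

g(s) = -2s^2 + 2s - 6

Write g(s) = as^2 + bs + c. Substituting each data point gives a linear system:
  16a - 4b + c = -46
  4a - 2b + c = -18
  16a + 4b + c = -30
Solving the system yields a = -2, b = 2, c = -6.
So g(s) = -2s^2 + 2s - 6.
Check: g(-4) = -46. ✓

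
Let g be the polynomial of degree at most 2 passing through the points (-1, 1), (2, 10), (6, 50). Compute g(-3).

Write g(u) = au^2 + bu + c. Substituting each data point gives a linear system:
  a - b + c = 1
  4a + 2b + c = 10
  36a + 6b + c = 50
Solving the system yields a = 1, b = 2, c = 2.
So g(u) = u² + 2u + 2.
Then g(-3) = 5.

5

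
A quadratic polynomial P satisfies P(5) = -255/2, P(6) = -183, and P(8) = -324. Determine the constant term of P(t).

Write P(t) = at^2 + bt + c. Substituting each data point gives a linear system:
  25a + 5b + c = -255/2
  36a + 6b + c = -183
  64a + 8b + c = -324
Solving the system yields a = -5, b = -1/2, c = 0.
So P(t) = -5t² - (1/2)t.
The constant term is 0.

0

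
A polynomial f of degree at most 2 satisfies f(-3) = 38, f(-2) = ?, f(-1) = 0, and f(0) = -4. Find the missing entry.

On equispaced nodes a degree-2 polynomial has vanishing third forward difference, so
  - f(-3) + 3·f(-2) - 3·f(-1) + f(0) = 0.
Substituting the known values and solving for f(-2):
  3·f(-2) = 42
  f(-2) = 14.

14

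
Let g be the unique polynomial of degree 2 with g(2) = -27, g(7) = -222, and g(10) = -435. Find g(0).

-5

Using the Lagrange interpolation formula with nodes 2, 7, 10:
  L_0(t) = (t - 7)(t - 10) / 40
  L_1(t) = (t - 2)(t - 10) / -15
  L_2(t) = (t - 2)(t - 7) / 24
Then g(t) = -27·L_0(t) - 222·L_1(t) - 435·L_2(t).
Expanding and collecting terms gives g(t) = -4t² - 3t - 5.
Evaluating at t = 0: g(0) = -5.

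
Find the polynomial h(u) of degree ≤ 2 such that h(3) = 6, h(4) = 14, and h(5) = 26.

Using the Lagrange interpolation formula with nodes 3, 4, 5:
  L_0(u) = (u - 4)(u - 5) / 2
  L_1(u) = (u - 3)(u - 5) / -1
  L_2(u) = (u - 3)(u - 4) / 2
Then h(u) = 6·L_0(u) + 14·L_1(u) + 26·L_2(u).
Expanding and collecting terms gives h(u) = 2u^2 - 6u + 6.
Check: h(3) = 6. ✓

h(u) = 2u^2 - 6u + 6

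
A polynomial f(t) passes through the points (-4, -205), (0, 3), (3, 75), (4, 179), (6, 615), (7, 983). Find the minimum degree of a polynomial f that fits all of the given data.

Divided differences on the nodes -4, 0, 3, 4, 6, 7:
  order 0: -205  3  75  179  615  983
  order 1: 52  24  104  218  368
  order 2: -4  20  38  50
  order 3: 3  3  3
  order 4: 0  0
  order 5: 0
The order-3 divided differences are all 3 (nonzero) and every higher order vanishes, so the data lies on a polynomial of degree exactly 3.

3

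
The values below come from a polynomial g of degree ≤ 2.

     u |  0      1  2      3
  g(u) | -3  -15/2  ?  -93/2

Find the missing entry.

On equispaced nodes a degree-2 polynomial has vanishing third forward difference, so
  - g(0) + 3·g(1) - 3·g(2) + g(3) = 0.
Substituting the known values and solving for g(2):
  -3·g(2) = 66
  g(2) = -22.

-22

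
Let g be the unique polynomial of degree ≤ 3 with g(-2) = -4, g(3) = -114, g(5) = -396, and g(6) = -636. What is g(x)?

Using the Lagrange interpolation formula with nodes -2, 3, 5, 6:
  L_0(x) = (x - 3)(x - 5)(x - 6) / -280
  L_1(x) = (x + 2)(x - 5)(x - 6) / 30
  L_2(x) = (x + 2)(x - 3)(x - 6) / -14
  L_3(x) = (x + 2)(x - 3)(x - 5) / 24
Then g(x) = -4·L_0(x) - 114·L_1(x) - 396·L_2(x) - 636·L_3(x).
Expanding and collecting terms gives g(x) = -2x^3 - 5x^2 - 3x - 6.
Check: g(-2) = -4. ✓

g(x) = -2x^3 - 5x^2 - 3x - 6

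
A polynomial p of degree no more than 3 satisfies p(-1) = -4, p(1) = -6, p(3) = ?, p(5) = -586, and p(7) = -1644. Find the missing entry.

-120

The 4 known points determine the degree-3 polynomial uniquely.
Write p(n) = an^3 + bn^2 + cn + d. Substituting each data point gives a linear system:
  -a + b - c + d = -4
  a + b + c + d = -6
  125a + 25b + 5c + d = -586
  343a + 49b + 7c + d = -1644
Solving the system yields a = -5, b = 1, c = 4, d = -6.
So p(n) = -5n^3 + n^2 + 4n - 6.
Then p(3) = -120.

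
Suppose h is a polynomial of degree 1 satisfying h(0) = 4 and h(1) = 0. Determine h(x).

Write h(x) = ax + b. Substituting each data point gives a linear system:
  b = 4
  a + b = 0
Solving the system yields a = -4, b = 4.
So h(x) = -4x + 4.
Check: h(1) = 0. ✓

h(x) = -4x + 4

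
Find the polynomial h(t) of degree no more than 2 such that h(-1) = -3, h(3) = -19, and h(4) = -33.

h(t) = -2t^2 - 1

Using the Lagrange interpolation formula with nodes -1, 3, 4:
  L_0(t) = (t - 3)(t - 4) / 20
  L_1(t) = (t + 1)(t - 4) / -4
  L_2(t) = (t + 1)(t - 3) / 5
Then h(t) = -3·L_0(t) - 19·L_1(t) - 33·L_2(t).
Expanding and collecting terms gives h(t) = -2t^2 - 1.
Check: h(-1) = -3. ✓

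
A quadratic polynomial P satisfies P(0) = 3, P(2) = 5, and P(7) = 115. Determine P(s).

P(s) = 3s^2 - 5s + 3

Write P(s) = as^2 + bs + c. Substituting each data point gives a linear system:
  c = 3
  4a + 2b + c = 5
  49a + 7b + c = 115
Solving the system yields a = 3, b = -5, c = 3.
So P(s) = 3s² - 5s + 3.
Check: P(2) = 5. ✓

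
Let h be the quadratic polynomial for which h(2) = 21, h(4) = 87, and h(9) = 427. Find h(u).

h(u) = 5u^2 + 3u - 5

Using the Lagrange interpolation formula with nodes 2, 4, 9:
  L_0(u) = (u - 4)(u - 9) / 14
  L_1(u) = (u - 2)(u - 9) / -10
  L_2(u) = (u - 2)(u - 4) / 35
Then h(u) = 21·L_0(u) + 87·L_1(u) + 427·L_2(u).
Expanding and collecting terms gives h(u) = 5u^2 + 3u - 5.
Check: h(4) = 87. ✓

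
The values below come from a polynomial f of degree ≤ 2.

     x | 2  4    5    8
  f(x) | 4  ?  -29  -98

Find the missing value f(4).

-14

The 3 known points determine the degree-2 polynomial uniquely.
Write f(x) = ax^2 + bx + c. Substituting each data point gives a linear system:
  4a + 2b + c = 4
  25a + 5b + c = -29
  64a + 8b + c = -98
Solving the system yields a = -2, b = 3, c = 6.
So f(x) = -2x^2 + 3x + 6.
Then f(4) = -14.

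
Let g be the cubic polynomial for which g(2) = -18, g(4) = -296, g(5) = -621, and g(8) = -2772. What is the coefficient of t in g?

5

Write g(t) = at^3 + bt^2 + ct + d. Substituting each data point gives a linear system:
  8a + 4b + 2c + d = -18
  64a + 16b + 4c + d = -296
  125a + 25b + 5c + d = -621
  512a + 64b + 8c + d = -2772
Solving the system yields a = -6, b = 4, c = 5, d = 4.
So g(t) = -6t^3 + 4t^2 + 5t + 4.
The coefficient of t is 5.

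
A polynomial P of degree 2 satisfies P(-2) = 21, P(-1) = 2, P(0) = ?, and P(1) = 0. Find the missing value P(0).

On equispaced nodes a degree-2 polynomial has vanishing third forward difference, so
  - P(-2) + 3·P(-1) - 3·P(0) + P(1) = 0.
Substituting the known values and solving for P(0):
  -3·P(0) = 15
  P(0) = -5.

-5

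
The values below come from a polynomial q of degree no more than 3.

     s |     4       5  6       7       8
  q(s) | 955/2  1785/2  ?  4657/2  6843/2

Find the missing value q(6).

2995/2

The 4 known points determine the degree-3 polynomial uniquely.
Write q(s) = as^3 + bs^2 + cs + d. Substituting each data point gives a linear system:
  64a + 16b + 4c + d = 955/2
  125a + 25b + 5c + d = 1785/2
  343a + 49b + 7c + d = 4657/2
  512a + 64b + 8c + d = 6843/2
Solving the system yields a = 6, b = 5, c = 4, d = -5/2.
So q(s) = 6s^3 + 5s^2 + 4s - 5/2.
Then q(6) = 2995/2.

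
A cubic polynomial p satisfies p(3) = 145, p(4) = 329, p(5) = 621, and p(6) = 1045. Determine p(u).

p(u) = 4u^3 + 6u^2 - 6u + 1

Write p(u) = au^3 + bu^2 + cu + d. Substituting each data point gives a linear system:
  27a + 9b + 3c + d = 145
  64a + 16b + 4c + d = 329
  125a + 25b + 5c + d = 621
  216a + 36b + 6c + d = 1045
Solving the system yields a = 4, b = 6, c = -6, d = 1.
So p(u) = 4u^3 + 6u^2 - 6u + 1.
Check: p(4) = 329. ✓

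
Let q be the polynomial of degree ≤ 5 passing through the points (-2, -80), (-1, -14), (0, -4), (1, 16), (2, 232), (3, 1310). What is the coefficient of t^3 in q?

Write q(t) = at^5 + bt^4 + ct^3 + dt^2 + et + k. Substituting each data point gives a linear system:
  -32a + 16b - 8c + 4d - 2e + k = -80
  -a + b - c + d - e + k = -14
  k = -4
  a + b + c + d + e + k = 16
  32a + 16b + 8c + 4d + 2e + k = 232
  243a + 81b + 27c + 9d + 3e + k = 1310
Solving the system yields a = 3, b = 5, c = 6, d = 0, e = 6, k = -4.
So q(t) = 3t^5 + 5t^4 + 6t^3 + 6t - 4.
The coefficient of t^3 is 6.

6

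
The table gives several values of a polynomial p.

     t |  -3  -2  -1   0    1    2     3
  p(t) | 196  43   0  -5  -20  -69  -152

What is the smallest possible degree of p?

Forward differences of the values at t = -3, -2, -1, 0, 1, 2, 3:
  p  : 196  43  0  -5  -20  -69  -152
  Δ  : -153  -43  -5  -15  -49  -83
  Δ^2: 110  38  -10  -34  -34
  Δ^3: -72  -48  -24  0
  Δ^4: 24  24  24
  Δ^5: 0  0
  Δ^6: 0
The fourth differences are constant (24) and nonzero, while all higher differences vanish, so the minimal degree is 4.

4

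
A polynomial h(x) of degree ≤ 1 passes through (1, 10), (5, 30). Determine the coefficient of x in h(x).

Write h(x) = ax + b. Substituting each data point gives a linear system:
  a + b = 10
  5a + b = 30
Solving the system yields a = 5, b = 5.
So h(x) = 5x + 5.
The leading coefficient is 5.

5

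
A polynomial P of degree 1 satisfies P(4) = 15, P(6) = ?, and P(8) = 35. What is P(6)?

On equispaced nodes a degree-1 polynomial has vanishing second forward difference, so
  P(4) - 2·P(6) + P(8) = 0.
Substituting the known values and solving for P(6):
  -2·P(6) = -50
  P(6) = 25.

25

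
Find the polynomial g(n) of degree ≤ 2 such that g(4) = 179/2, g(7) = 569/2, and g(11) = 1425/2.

g(n) = 6n^2 - n - 5/2

Using the Lagrange interpolation formula with nodes 4, 7, 11:
  L_0(n) = (n - 7)(n - 11) / 21
  L_1(n) = (n - 4)(n - 11) / -12
  L_2(n) = (n - 4)(n - 7) / 28
Then g(n) = 179/2·L_0(n) + 569/2·L_1(n) + 1425/2·L_2(n).
Expanding and collecting terms gives g(n) = 6n^2 - n - 5/2.
Check: g(11) = 1425/2. ✓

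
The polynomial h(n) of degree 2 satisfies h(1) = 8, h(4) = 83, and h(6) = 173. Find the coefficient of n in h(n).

5

Write h(n) = an^2 + bn + c. Substituting each data point gives a linear system:
  a + b + c = 8
  16a + 4b + c = 83
  36a + 6b + c = 173
Solving the system yields a = 4, b = 5, c = -1.
So h(n) = 4n^2 + 5n - 1.
The coefficient of n is 5.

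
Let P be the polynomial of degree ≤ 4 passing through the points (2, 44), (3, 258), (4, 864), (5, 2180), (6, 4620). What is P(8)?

Using the Lagrange interpolation formula with nodes 2, 3, 4, 5, 6:
  L_0(t) = (t - 3)(t - 4)(t - 5)(t - 6) / 24
  L_1(t) = (t - 2)(t - 4)(t - 5)(t - 6) / -6
  L_2(t) = (t - 2)(t - 3)(t - 5)(t - 6) / 4
  L_3(t) = (t - 2)(t - 3)(t - 4)(t - 6) / -6
  L_4(t) = (t - 2)(t - 3)(t - 4)(t - 5) / 24
Then P(t) = 44·L_0(t) + 258·L_1(t) + 864·L_2(t) + 2180·L_3(t) + 4620·L_4(t).
Expanding and collecting terms gives P(t) = 4t^4 - 3t^3 + 3t^2 - 4t.
Evaluating at t = 8: P(8) = 15008.

15008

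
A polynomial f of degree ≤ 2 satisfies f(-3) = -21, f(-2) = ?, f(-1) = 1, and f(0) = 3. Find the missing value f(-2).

-7

On equispaced nodes a degree-2 polynomial has vanishing third forward difference, so
  - f(-3) + 3·f(-2) - 3·f(-1) + f(0) = 0.
Substituting the known values and solving for f(-2):
  3·f(-2) = -21
  f(-2) = -7.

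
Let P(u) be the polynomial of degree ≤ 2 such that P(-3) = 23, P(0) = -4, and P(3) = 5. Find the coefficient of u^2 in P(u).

2

Write P(u) = au^2 + bu + c. Substituting each data point gives a linear system:
  9a - 3b + c = 23
  c = -4
  9a + 3b + c = 5
Solving the system yields a = 2, b = -3, c = -4.
So P(u) = 2u^2 - 3u - 4.
The leading coefficient is 2.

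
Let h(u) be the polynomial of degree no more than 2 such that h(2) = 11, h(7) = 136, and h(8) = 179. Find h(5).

Using the Lagrange interpolation formula with nodes 2, 7, 8:
  L_0(u) = (u - 7)(u - 8) / 30
  L_1(u) = (u - 2)(u - 8) / -5
  L_2(u) = (u - 2)(u - 7) / 6
Then h(u) = 11·L_0(u) + 136·L_1(u) + 179·L_2(u).
Expanding and collecting terms gives h(u) = 3u^2 - 2u + 3.
Evaluating at u = 5: h(5) = 68.

68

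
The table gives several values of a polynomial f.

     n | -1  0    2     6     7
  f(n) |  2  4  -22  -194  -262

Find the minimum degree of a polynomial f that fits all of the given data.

Divided differences on the nodes -1, 0, 2, 6, 7:
  order 0: 2  4  -22  -194  -262
  order 1: 2  -13  -43  -68
  order 2: -5  -5  -5
  order 3: 0  0
  order 4: 0
The order-2 divided differences are all -5 (nonzero) and every higher order vanishes, so the data lies on a polynomial of degree exactly 2.

2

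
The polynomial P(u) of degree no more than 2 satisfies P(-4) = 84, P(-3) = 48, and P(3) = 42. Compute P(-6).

186

Write P(u) = au^2 + bu + c. Substituting each data point gives a linear system:
  16a - 4b + c = 84
  9a - 3b + c = 48
  9a + 3b + c = 42
Solving the system yields a = 5, b = -1, c = 0.
So P(u) = 5u^2 - u.
Then P(-6) = 186.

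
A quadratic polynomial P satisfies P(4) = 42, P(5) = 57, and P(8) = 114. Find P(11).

189

Write P(n) = an^2 + bn + c. Substituting each data point gives a linear system:
  16a + 4b + c = 42
  25a + 5b + c = 57
  64a + 8b + c = 114
Solving the system yields a = 1, b = 6, c = 2.
So P(n) = n^2 + 6n + 2.
Then P(11) = 189.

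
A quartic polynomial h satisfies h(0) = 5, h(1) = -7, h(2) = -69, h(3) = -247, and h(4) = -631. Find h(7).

-4279

Forward differences of the values at u = 0, 1, 2, 3, 4:
  h  : 5  -7  -69  -247  -631
  Δ  : -12  -62  -178  -384
  Δ^2: -50  -116  -206
  Δ^3: -66  -90
  Δ^4: -24
The fourth differences are constant, confirming degree 4.
Interpolating (Newton forward form) and evaluating at u = 7 gives h(7) = -4279.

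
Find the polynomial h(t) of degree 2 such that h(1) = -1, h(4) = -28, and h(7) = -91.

h(t) = -2t^2 + t

Using the Lagrange interpolation formula with nodes 1, 4, 7:
  L_0(t) = (t - 4)(t - 7) / 18
  L_1(t) = (t - 1)(t - 7) / -9
  L_2(t) = (t - 1)(t - 4) / 18
Then h(t) = -1·L_0(t) - 28·L_1(t) - 91·L_2(t).
Expanding and collecting terms gives h(t) = -2t² + t.
Check: h(4) = -28. ✓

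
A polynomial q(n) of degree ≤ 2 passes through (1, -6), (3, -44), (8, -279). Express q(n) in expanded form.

Write q(n) = an^2 + bn + c. Substituting each data point gives a linear system:
  a + b + c = -6
  9a + 3b + c = -44
  64a + 8b + c = -279
Solving the system yields a = -4, b = -3, c = 1.
So q(n) = -4n² - 3n + 1.
Check: q(1) = -6. ✓

q(n) = -4n^2 - 3n + 1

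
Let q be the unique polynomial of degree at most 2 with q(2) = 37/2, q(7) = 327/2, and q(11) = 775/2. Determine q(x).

q(x) = 3x^2 + 2x + 5/2

Write q(x) = ax^2 + bx + c. Substituting each data point gives a linear system:
  4a + 2b + c = 37/2
  49a + 7b + c = 327/2
  121a + 11b + c = 775/2
Solving the system yields a = 3, b = 2, c = 5/2.
So q(x) = 3x^2 + 2x + 5/2.
Check: q(7) = 327/2. ✓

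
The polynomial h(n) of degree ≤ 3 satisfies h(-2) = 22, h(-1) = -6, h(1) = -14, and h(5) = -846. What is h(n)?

Write h(n) = an^3 + bn^2 + cn + d. Substituting each data point gives a linear system:
  -8a + 4b - 2c + d = 22
  -a + b - c + d = -6
  a + b + c + d = -14
  125a + 25b + 5c + d = -846
Solving the system yields a = -6, b = -4, c = 2, d = -6.
So h(n) = -6n^3 - 4n^2 + 2n - 6.
Check: h(5) = -846. ✓

h(n) = -6n^3 - 4n^2 + 2n - 6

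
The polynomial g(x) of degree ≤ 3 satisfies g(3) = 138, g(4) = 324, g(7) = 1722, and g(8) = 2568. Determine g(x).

Using the Lagrange interpolation formula with nodes 3, 4, 7, 8:
  L_0(x) = (x - 4)(x - 7)(x - 8) / -20
  L_1(x) = (x - 3)(x - 7)(x - 8) / 12
  L_2(x) = (x - 3)(x - 4)(x - 8) / -12
  L_3(x) = (x - 3)(x - 4)(x - 7) / 20
Then g(x) = 138·L_0(x) + 324·L_1(x) + 1722·L_2(x) + 2568·L_3(x).
Expanding and collecting terms gives g(x) = 5x³ + x.
Check: g(3) = 138. ✓

g(x) = 5x^3 + x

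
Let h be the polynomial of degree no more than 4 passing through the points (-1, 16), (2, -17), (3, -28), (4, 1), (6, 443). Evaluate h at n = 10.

6055

Write h(n) = an^4 + bn^3 + cn^2 + dn + e. Substituting each data point gives a linear system:
  a - b + c - d + e = 16
  16a + 8b + 4c + 2d + e = -17
  81a + 27b + 9c + 3d + e = -28
  256a + 64b + 16c + 4d + e = 1
  1296a + 216b + 36c + 6d + e = 443
Solving the system yields a = 1, b = -4, c = 1, d = -5, e = 5.
So h(n) = n^4 - 4n^3 + n^2 - 5n + 5.
Then h(10) = 6055.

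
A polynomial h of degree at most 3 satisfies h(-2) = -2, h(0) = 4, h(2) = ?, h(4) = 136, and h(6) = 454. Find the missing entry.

18

On equispaced nodes a degree-3 polynomial has vanishing fourth forward difference, so
  h(-2) - 4·h(0) + 6·h(2) - 4·h(4) + h(6) = 0.
Substituting the known values and solving for h(2):
  6·h(2) = 108
  h(2) = 18.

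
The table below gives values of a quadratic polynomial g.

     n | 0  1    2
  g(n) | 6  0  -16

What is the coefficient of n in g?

-1

Write g(n) = an^2 + bn + c. Substituting each data point gives a linear system:
  c = 6
  a + b + c = 0
  4a + 2b + c = -16
Solving the system yields a = -5, b = -1, c = 6.
So g(n) = -5n² - n + 6.
The coefficient of n is -1.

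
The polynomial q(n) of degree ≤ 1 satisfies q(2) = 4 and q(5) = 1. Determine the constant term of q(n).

6

Write q(n) = an + b. Substituting each data point gives a linear system:
  2a + b = 4
  5a + b = 1
Solving the system yields a = -1, b = 6.
So q(n) = -n + 6.
The constant term is 6.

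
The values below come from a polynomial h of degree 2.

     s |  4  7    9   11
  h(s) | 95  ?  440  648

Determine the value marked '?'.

The 3 known points determine the degree-2 polynomial uniquely.
Write h(s) = as^2 + bs + c. Substituting each data point gives a linear system:
  16a + 4b + c = 95
  81a + 9b + c = 440
  121a + 11b + c = 648
Solving the system yields a = 5, b = 4, c = -1.
So h(s) = 5s^2 + 4s - 1.
Then h(7) = 272.

272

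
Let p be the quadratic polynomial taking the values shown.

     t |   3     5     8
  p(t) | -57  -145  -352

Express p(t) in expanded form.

Write p(t) = at^2 + bt + c. Substituting each data point gives a linear system:
  9a + 3b + c = -57
  25a + 5b + c = -145
  64a + 8b + c = -352
Solving the system yields a = -5, b = -4, c = 0.
So p(t) = -5t² - 4t.
Check: p(8) = -352. ✓

p(t) = -5t^2 - 4t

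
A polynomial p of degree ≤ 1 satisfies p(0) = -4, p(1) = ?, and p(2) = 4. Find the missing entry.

On equispaced nodes a degree-1 polynomial has vanishing second forward difference, so
  p(0) - 2·p(1) + p(2) = 0.
Substituting the known values and solving for p(1):
  -2·p(1) = 0
  p(1) = 0.

0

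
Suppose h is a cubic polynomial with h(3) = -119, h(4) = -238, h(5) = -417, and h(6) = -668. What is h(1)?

Write h(s) = as^3 + bs^2 + cs + d. Substituting each data point gives a linear system:
  27a + 9b + 3c + d = -119
  64a + 16b + 4c + d = -238
  125a + 25b + 5c + d = -417
  216a + 36b + 6c + d = -668
Solving the system yields a = -2, b = -6, c = -3, d = -2.
So h(s) = -2s^3 - 6s^2 - 3s - 2.
Then h(1) = -13.

-13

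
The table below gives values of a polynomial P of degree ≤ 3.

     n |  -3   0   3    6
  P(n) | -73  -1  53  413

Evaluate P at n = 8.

983

Write P(n) = an^3 + bn^2 + cn + d. Substituting each data point gives a linear system:
  -27a + 9b - 3c + d = -73
  d = -1
  27a + 9b + 3c + d = 53
  216a + 36b + 6c + d = 413
Solving the system yields a = 2, b = -1, c = 3, d = -1.
So P(n) = 2n^3 - n^2 + 3n - 1.
Then P(8) = 983.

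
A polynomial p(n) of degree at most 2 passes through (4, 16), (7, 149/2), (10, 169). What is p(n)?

p(n) = 2n^2 - (5/2)n - 6

Write p(n) = an^2 + bn + c. Substituting each data point gives a linear system:
  16a + 4b + c = 16
  49a + 7b + c = 149/2
  100a + 10b + c = 169
Solving the system yields a = 2, b = -5/2, c = -6.
So p(n) = 2n^2 - (5/2)n - 6.
Check: p(7) = 149/2. ✓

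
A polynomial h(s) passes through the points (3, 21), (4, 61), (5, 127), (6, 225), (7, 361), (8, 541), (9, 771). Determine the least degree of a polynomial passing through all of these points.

3

Forward differences of the values at s = 3, 4, 5, 6, 7, 8, 9:
  h  : 21  61  127  225  361  541  771
  Δ  : 40  66  98  136  180  230
  Δ^2: 26  32  38  44  50
  Δ^3: 6  6  6  6
  Δ^4: 0  0  0
  Δ^5: 0  0
  Δ^6: 0
The third differences are constant (6) and nonzero, while all higher differences vanish, so the minimal degree is 3.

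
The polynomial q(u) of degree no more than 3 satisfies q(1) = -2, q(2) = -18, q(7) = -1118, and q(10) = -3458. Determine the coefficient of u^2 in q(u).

6

Write q(u) = au^3 + bu^2 + cu + d. Substituting each data point gives a linear system:
  a + b + c + d = -2
  8a + 4b + 2c + d = -18
  343a + 49b + 7c + d = -1118
  1000a + 100b + 10c + d = -3458
Solving the system yields a = -4, b = 6, c = -6, d = 2.
So q(u) = -4u^3 + 6u^2 - 6u + 2.
The coefficient of u^2 is 6.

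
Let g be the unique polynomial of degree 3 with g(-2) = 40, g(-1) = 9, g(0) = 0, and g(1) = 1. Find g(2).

Forward differences of the values at u = -2, -1, 0, 1:
  g  : 40  9  0  1
  Δ  : -31  -9  1
  Δ^2: 22  10
  Δ^3: -12
The third differences are constant, confirming degree 3.
Interpolating (Newton forward form) and evaluating at u = 2 gives g(2) = 0.

0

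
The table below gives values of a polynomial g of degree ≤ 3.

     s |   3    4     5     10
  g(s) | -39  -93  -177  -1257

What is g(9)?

Using the Lagrange interpolation formula with nodes 3, 4, 5, 10:
  L_0(s) = (s - 4)(s - 5)(s - 10) / -14
  L_1(s) = (s - 3)(s - 5)(s - 10) / 6
  L_2(s) = (s - 3)(s - 4)(s - 10) / -10
  L_3(s) = (s - 3)(s - 4)(s - 5) / 210
Then g(s) = -39·L_0(s) - 93·L_1(s) - 177·L_2(s) - 1257·L_3(s).
Expanding and collecting terms gives g(s) = -s³ - 3s² + 4s + 3.
Evaluating at s = 9: g(9) = -933.

-933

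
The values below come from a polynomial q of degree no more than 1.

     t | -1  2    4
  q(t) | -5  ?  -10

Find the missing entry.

-8

The 2 known points determine the degree-1 polynomial uniquely.
Write q(t) = at + b. Substituting each data point gives a linear system:
  -a + b = -5
  4a + b = -10
Solving the system yields a = -1, b = -6.
So q(t) = -t - 6.
Then q(2) = -8.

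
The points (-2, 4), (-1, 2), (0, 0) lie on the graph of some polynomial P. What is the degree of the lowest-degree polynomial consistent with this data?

Forward differences of the values at t = -2, -1, 0:
  P  : 4  2  0
  Δ  : -2  -2
  Δ^2: 0
The first differences are constant (-2) and nonzero, while all higher differences vanish, so the minimal degree is 1.

1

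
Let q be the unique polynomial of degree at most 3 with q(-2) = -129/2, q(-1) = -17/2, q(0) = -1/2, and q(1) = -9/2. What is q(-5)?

Forward differences of the values at t = -2, -1, 0, 1:
  q  : -129/2  -17/2  -1/2  -9/2
  Δ  : 56  8  -4
  Δ^2: -48  -12
  Δ^3: 36
The third differences are constant, confirming degree 3.
Interpolating (Newton forward form) and evaluating at t = -5 gives q(-5) = -1761/2.

-1761/2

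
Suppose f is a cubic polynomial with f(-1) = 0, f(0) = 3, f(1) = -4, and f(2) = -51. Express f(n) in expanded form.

f(n) = -5n^3 - 5n^2 + 3n + 3

Using the Lagrange interpolation formula with nodes -1, 0, 1, 2:
  L_0(n) = n(n - 1)(n - 2) / -6
  L_1(n) = (n + 1)(n - 1)(n - 2) / 2
  L_2(n) = (n + 1)n(n - 2) / -2
  L_3(n) = (n + 1)n(n - 1) / 6
Then f(n) = 0·L_0(n) + 3·L_1(n) - 4·L_2(n) - 51·L_3(n).
Expanding and collecting terms gives f(n) = -5n³ - 5n² + 3n + 3.
Check: f(-1) = 0. ✓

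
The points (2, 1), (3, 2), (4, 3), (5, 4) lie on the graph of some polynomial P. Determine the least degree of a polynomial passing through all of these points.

Forward differences of the values at t = 2, 3, 4, 5:
  P  : 1  2  3  4
  Δ  : 1  1  1
  Δ^2: 0  0
  Δ^3: 0
The first differences are constant (1) and nonzero, while all higher differences vanish, so the minimal degree is 1.

1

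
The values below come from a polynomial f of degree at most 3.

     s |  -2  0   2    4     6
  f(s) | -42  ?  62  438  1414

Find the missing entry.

On equispaced nodes a degree-3 polynomial has vanishing fourth forward difference, so
  f(-2) - 4·f(0) + 6·f(2) - 4·f(4) + f(6) = 0.
Substituting the known values and solving for f(0):
  -4·f(0) = 8
  f(0) = -2.

-2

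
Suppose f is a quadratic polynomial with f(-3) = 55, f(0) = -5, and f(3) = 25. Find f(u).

Write f(u) = au^2 + bu + c. Substituting each data point gives a linear system:
  9a - 3b + c = 55
  c = -5
  9a + 3b + c = 25
Solving the system yields a = 5, b = -5, c = -5.
So f(u) = 5u^2 - 5u - 5.
Check: f(3) = 25. ✓

f(u) = 5u^2 - 5u - 5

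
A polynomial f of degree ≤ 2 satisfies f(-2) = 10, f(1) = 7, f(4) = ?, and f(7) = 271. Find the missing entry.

The 3 known points determine the degree-2 polynomial uniquely.
Write f(t) = at^2 + bt + c. Substituting each data point gives a linear system:
  4a - 2b + c = 10
  a + b + c = 7
  49a + 7b + c = 271
Solving the system yields a = 5, b = 4, c = -2.
So f(t) = 5t² + 4t - 2.
Then f(4) = 94.

94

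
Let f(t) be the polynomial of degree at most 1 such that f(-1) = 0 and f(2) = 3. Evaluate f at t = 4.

5

Using the Lagrange interpolation formula with nodes -1, 2:
  L_0(t) = (t - 2) / -3
  L_1(t) = (t + 1) / 3
Then f(t) = 0·L_0(t) + 3·L_1(t).
Expanding and collecting terms gives f(t) = t + 1.
Evaluating at t = 4: f(4) = 5.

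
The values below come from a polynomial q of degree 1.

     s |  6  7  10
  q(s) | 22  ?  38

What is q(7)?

26

The 2 known points determine the degree-1 polynomial uniquely.
Write q(s) = as + b. Substituting each data point gives a linear system:
  6a + b = 22
  10a + b = 38
Solving the system yields a = 4, b = -2.
So q(s) = 4s - 2.
Then q(7) = 26.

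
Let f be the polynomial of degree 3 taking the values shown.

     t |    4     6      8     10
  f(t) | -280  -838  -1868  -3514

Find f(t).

f(t) = -3t^3 - 5t^2 - t - 4

Write f(t) = at^3 + bt^2 + ct + d. Substituting each data point gives a linear system:
  64a + 16b + 4c + d = -280
  216a + 36b + 6c + d = -838
  512a + 64b + 8c + d = -1868
  1000a + 100b + 10c + d = -3514
Solving the system yields a = -3, b = -5, c = -1, d = -4.
So f(t) = -3t³ - 5t² - t - 4.
Check: f(10) = -3514. ✓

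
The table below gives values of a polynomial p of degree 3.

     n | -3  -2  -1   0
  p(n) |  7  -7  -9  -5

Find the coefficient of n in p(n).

5

Write p(n) = an^3 + bn^2 + cn + d. Substituting each data point gives a linear system:
  -27a + 9b - 3c + d = 7
  -8a + 4b - 2c + d = -7
  -a + b - c + d = -9
  d = -5
Solving the system yields a = -1, b = 0, c = 5, d = -5.
So p(n) = -n^3 + 5n - 5.
The coefficient of n is 5.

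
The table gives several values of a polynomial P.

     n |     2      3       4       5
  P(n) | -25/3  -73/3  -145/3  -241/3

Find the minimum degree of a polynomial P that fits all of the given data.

2

Forward differences of the values at n = 2, 3, 4, 5:
  P  : -25/3  -73/3  -145/3  -241/3
  Δ  : -16  -24  -32
  Δ^2: -8  -8
  Δ^3: 0
The second differences are constant (-8) and nonzero, while all higher differences vanish, so the minimal degree is 2.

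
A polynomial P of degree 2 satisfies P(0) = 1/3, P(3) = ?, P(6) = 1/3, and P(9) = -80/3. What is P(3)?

28/3

On equispaced nodes a degree-2 polynomial has vanishing third forward difference, so
  - P(0) + 3·P(3) - 3·P(6) + P(9) = 0.
Substituting the known values and solving for P(3):
  3·P(3) = 28
  P(3) = 28/3.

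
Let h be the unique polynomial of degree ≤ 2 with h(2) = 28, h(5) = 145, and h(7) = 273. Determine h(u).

Write h(u) = au^2 + bu + c. Substituting each data point gives a linear system:
  4a + 2b + c = 28
  25a + 5b + c = 145
  49a + 7b + c = 273
Solving the system yields a = 5, b = 4, c = 0.
So h(u) = 5u² + 4u.
Check: h(2) = 28. ✓

h(u) = 5u^2 + 4u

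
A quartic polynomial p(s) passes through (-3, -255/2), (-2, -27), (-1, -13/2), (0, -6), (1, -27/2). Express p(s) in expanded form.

p(s) = -2s^4 - 2s^3 - 2s^2 - (3/2)s - 6

Using the Lagrange interpolation formula with nodes -3, -2, -1, 0, 1:
  L_0(s) = (s + 2)(s + 1)s(s - 1) / 24
  L_1(s) = (s + 3)(s + 1)s(s - 1) / -6
  L_2(s) = (s + 3)(s + 2)s(s - 1) / 4
  L_3(s) = (s + 3)(s + 2)(s + 1)(s - 1) / -6
  L_4(s) = (s + 3)(s + 2)(s + 1)s / 24
Then p(s) = -255/2·L_0(s) - 27·L_1(s) - 13/2·L_2(s) - 6·L_3(s) - 27/2·L_4(s).
Expanding and collecting terms gives p(s) = -2s^4 - 2s^3 - 2s^2 - (3/2)s - 6.
Check: p(-2) = -27. ✓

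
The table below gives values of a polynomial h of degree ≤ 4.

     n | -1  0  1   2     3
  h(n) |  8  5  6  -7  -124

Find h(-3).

-262

Forward differences of the values at n = -1, 0, 1, 2, 3:
  h  : 8  5  6  -7  -124
  Δ  : -3  1  -13  -117
  Δ^2: 4  -14  -104
  Δ^3: -18  -90
  Δ^4: -72
The fourth differences are constant, confirming degree 4.
Interpolating (Newton forward form) and evaluating at n = -3 gives h(-3) = -262.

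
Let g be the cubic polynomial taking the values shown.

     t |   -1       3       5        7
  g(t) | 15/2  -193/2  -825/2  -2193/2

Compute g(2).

-63/2

Write g(t) = at^3 + bt^2 + ct + d. Substituting each data point gives a linear system:
  -a + b - c + d = 15/2
  27a + 9b + 3c + d = -193/2
  125a + 25b + 5c + d = -825/2
  343a + 49b + 7c + d = -2193/2
Solving the system yields a = -3, b = -1, c = -3, d = 5/2.
So g(t) = -3t^3 - t^2 - 3t + 5/2.
Then g(2) = -63/2.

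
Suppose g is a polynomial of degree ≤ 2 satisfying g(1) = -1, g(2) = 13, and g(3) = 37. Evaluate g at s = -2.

17

Using the Lagrange interpolation formula with nodes 1, 2, 3:
  L_0(s) = (s - 2)(s - 3) / 2
  L_1(s) = (s - 1)(s - 3) / -1
  L_2(s) = (s - 1)(s - 2) / 2
Then g(s) = -1·L_0(s) + 13·L_1(s) + 37·L_2(s).
Expanding and collecting terms gives g(s) = 5s² - s - 5.
Evaluating at s = -2: g(-2) = 17.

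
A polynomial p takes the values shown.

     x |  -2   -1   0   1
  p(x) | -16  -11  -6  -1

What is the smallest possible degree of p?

Forward differences of the values at x = -2, -1, 0, 1:
  p  : -16  -11  -6  -1
  Δ  : 5  5  5
  Δ^2: 0  0
  Δ^3: 0
The first differences are constant (5) and nonzero, while all higher differences vanish, so the minimal degree is 1.

1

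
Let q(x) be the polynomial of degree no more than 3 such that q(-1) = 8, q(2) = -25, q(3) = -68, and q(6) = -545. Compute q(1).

Using the Lagrange interpolation formula with nodes -1, 2, 3, 6:
  L_0(x) = (x - 2)(x - 3)(x - 6) / -84
  L_1(x) = (x + 1)(x - 3)(x - 6) / 12
  L_2(x) = (x + 1)(x - 2)(x - 6) / -12
  L_3(x) = (x + 1)(x - 2)(x - 3) / 84
Then q(x) = 8·L_0(x) - 25·L_1(x) - 68·L_2(x) - 545·L_3(x).
Expanding and collecting terms gives q(x) = -3x³ + 4x² - 6x - 5.
Evaluating at x = 1: q(1) = -10.

-10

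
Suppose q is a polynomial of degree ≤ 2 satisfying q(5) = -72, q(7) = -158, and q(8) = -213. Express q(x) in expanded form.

q(x) = -4x^2 + 5x + 3

Write q(x) = ax^2 + bx + c. Substituting each data point gives a linear system:
  25a + 5b + c = -72
  49a + 7b + c = -158
  64a + 8b + c = -213
Solving the system yields a = -4, b = 5, c = 3.
So q(x) = -4x^2 + 5x + 3.
Check: q(7) = -158. ✓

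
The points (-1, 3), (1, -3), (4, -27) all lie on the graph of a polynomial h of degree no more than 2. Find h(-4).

Using the Lagrange interpolation formula with nodes -1, 1, 4:
  L_0(s) = (s - 1)(s - 4) / 10
  L_1(s) = (s + 1)(s - 4) / -6
  L_2(s) = (s + 1)(s - 1) / 15
Then h(s) = 3·L_0(s) - 3·L_1(s) - 27·L_2(s).
Expanding and collecting terms gives h(s) = -s^2 - 3s + 1.
Evaluating at s = -4: h(-4) = -3.

-3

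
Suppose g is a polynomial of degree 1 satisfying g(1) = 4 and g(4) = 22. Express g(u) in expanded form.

g(u) = 6u - 2

Write g(u) = au + b. Substituting each data point gives a linear system:
  a + b = 4
  4a + b = 22
Solving the system yields a = 6, b = -2.
So g(u) = 6u - 2.
Check: g(4) = 22. ✓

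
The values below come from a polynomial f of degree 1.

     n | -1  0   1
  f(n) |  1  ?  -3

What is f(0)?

The 2 known points determine the degree-1 polynomial uniquely.
Write f(n) = an + b. Substituting each data point gives a linear system:
  -a + b = 1
  a + b = -3
Solving the system yields a = -2, b = -1.
So f(n) = -2n - 1.
Then f(0) = -1.

-1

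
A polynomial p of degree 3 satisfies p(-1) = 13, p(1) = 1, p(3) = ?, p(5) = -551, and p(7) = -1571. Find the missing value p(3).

The 4 known points determine the degree-3 polynomial uniquely.
Write p(s) = as^3 + bs^2 + cs + d. Substituting each data point gives a linear system:
  -a + b - c + d = 13
  a + b + c + d = 1
  125a + 25b + 5c + d = -551
  343a + 49b + 7c + d = -1571
Solving the system yields a = -5, b = 3, c = -1, d = 4.
So p(s) = -5s^3 + 3s^2 - s + 4.
Then p(3) = -107.

-107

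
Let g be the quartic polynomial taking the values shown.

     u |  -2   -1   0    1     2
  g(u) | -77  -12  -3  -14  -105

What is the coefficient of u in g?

1

Write g(u) = au^4 + bu^3 + cu^2 + du + e. Substituting each data point gives a linear system:
  16a - 8b + 4c - 2d + e = -77
  a - b + c - d + e = -12
  e = -3
  a + b + c + d + e = -14
  16a + 8b + 4c + 2d + e = -105
Solving the system yields a = -4, b = -2, c = -6, d = 1, e = -3.
So g(u) = -4u^4 - 2u^3 - 6u^2 + u - 3.
The coefficient of u is 1.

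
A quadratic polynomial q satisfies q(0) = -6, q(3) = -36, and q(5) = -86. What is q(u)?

q(u) = -3u^2 - u - 6

Write q(u) = au^2 + bu + c. Substituting each data point gives a linear system:
  c = -6
  9a + 3b + c = -36
  25a + 5b + c = -86
Solving the system yields a = -3, b = -1, c = -6.
So q(u) = -3u² - u - 6.
Check: q(5) = -86. ✓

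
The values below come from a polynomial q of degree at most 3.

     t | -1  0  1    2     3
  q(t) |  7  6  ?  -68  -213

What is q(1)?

On equispaced nodes a degree-3 polynomial has vanishing fourth forward difference, so
  q(-1) - 4·q(0) + 6·q(1) - 4·q(2) + q(3) = 0.
Substituting the known values and solving for q(1):
  6·q(1) = -42
  q(1) = -7.

-7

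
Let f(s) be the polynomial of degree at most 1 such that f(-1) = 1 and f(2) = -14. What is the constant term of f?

Write f(s) = as + b. Substituting each data point gives a linear system:
  -a + b = 1
  2a + b = -14
Solving the system yields a = -5, b = -4.
So f(s) = -5s - 4.
The constant term is -4.

-4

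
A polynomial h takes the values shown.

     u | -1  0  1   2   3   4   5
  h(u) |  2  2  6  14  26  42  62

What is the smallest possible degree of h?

2

Forward differences of the values at u = -1, 0, 1, 2, 3, 4, 5:
  h  : 2  2  6  14  26  42  62
  Δ  : 0  4  8  12  16  20
  Δ^2: 4  4  4  4  4
  Δ^3: 0  0  0  0
  Δ^4: 0  0  0
  Δ^5: 0  0
  Δ^6: 0
The second differences are constant (4) and nonzero, while all higher differences vanish, so the minimal degree is 2.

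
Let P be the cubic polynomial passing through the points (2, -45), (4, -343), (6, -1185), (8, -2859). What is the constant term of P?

-3

Write P(t) = at^3 + bt^2 + ct + d. Substituting each data point gives a linear system:
  8a + 4b + 2c + d = -45
  64a + 16b + 4c + d = -343
  216a + 36b + 6c + d = -1185
  512a + 64b + 8c + d = -2859
Solving the system yields a = -6, b = 4, c = -5, d = -3.
So P(t) = -6t^3 + 4t^2 - 5t - 3.
The constant term is -3.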